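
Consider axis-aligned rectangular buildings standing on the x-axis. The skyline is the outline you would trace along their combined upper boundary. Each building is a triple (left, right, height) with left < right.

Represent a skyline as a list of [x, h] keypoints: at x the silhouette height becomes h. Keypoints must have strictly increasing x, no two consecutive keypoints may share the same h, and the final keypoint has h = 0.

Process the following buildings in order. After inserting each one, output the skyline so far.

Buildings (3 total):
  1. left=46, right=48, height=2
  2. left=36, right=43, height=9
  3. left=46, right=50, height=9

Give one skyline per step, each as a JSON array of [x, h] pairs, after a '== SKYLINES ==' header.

== SKYLINES ==
[[46,2],[48,0]]
[[36,9],[43,0],[46,2],[48,0]]
[[36,9],[43,0],[46,9],[50,0]]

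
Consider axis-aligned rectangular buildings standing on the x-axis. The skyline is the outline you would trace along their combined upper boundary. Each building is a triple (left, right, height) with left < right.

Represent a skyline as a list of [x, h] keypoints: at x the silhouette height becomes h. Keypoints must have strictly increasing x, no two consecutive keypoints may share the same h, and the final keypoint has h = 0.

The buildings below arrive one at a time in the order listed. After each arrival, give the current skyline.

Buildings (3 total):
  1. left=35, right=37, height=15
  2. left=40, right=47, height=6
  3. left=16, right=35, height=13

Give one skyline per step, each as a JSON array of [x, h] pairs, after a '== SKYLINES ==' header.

== SKYLINES ==
[[35,15],[37,0]]
[[35,15],[37,0],[40,6],[47,0]]
[[16,13],[35,15],[37,0],[40,6],[47,0]]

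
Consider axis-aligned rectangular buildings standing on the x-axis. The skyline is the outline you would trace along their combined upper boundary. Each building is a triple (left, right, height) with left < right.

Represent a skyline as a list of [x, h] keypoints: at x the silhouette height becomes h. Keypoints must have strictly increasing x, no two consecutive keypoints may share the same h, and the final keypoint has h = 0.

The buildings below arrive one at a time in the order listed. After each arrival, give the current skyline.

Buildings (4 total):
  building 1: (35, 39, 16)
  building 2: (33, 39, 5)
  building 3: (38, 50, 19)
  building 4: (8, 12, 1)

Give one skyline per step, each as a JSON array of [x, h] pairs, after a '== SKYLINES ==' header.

== SKYLINES ==
[[35,16],[39,0]]
[[33,5],[35,16],[39,0]]
[[33,5],[35,16],[38,19],[50,0]]
[[8,1],[12,0],[33,5],[35,16],[38,19],[50,0]]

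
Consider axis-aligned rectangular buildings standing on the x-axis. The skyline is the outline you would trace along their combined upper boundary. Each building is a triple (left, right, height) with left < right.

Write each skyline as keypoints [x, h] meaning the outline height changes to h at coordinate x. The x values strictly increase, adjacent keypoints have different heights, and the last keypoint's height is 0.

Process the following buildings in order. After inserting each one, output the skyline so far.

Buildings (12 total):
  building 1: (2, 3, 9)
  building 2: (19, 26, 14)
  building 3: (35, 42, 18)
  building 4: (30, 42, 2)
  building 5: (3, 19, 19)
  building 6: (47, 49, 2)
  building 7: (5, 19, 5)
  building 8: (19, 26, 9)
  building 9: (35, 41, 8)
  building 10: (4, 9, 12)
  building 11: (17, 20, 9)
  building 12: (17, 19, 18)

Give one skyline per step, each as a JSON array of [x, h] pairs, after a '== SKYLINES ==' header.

== SKYLINES ==
[[2,9],[3,0]]
[[2,9],[3,0],[19,14],[26,0]]
[[2,9],[3,0],[19,14],[26,0],[35,18],[42,0]]
[[2,9],[3,0],[19,14],[26,0],[30,2],[35,18],[42,0]]
[[2,9],[3,19],[19,14],[26,0],[30,2],[35,18],[42,0]]
[[2,9],[3,19],[19,14],[26,0],[30,2],[35,18],[42,0],[47,2],[49,0]]
[[2,9],[3,19],[19,14],[26,0],[30,2],[35,18],[42,0],[47,2],[49,0]]
[[2,9],[3,19],[19,14],[26,0],[30,2],[35,18],[42,0],[47,2],[49,0]]
[[2,9],[3,19],[19,14],[26,0],[30,2],[35,18],[42,0],[47,2],[49,0]]
[[2,9],[3,19],[19,14],[26,0],[30,2],[35,18],[42,0],[47,2],[49,0]]
[[2,9],[3,19],[19,14],[26,0],[30,2],[35,18],[42,0],[47,2],[49,0]]
[[2,9],[3,19],[19,14],[26,0],[30,2],[35,18],[42,0],[47,2],[49,0]]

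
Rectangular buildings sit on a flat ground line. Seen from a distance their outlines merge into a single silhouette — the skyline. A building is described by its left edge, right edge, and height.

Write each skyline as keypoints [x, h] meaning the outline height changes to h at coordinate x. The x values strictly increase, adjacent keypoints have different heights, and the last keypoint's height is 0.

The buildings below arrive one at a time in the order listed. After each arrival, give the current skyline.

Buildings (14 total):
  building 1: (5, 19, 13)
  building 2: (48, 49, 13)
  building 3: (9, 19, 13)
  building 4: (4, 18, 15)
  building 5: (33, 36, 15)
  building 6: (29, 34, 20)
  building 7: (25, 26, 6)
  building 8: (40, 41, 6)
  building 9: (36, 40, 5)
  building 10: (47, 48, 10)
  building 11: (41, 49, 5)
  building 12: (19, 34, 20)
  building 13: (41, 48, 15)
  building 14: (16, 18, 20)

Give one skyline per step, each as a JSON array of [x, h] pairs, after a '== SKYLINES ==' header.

== SKYLINES ==
[[5,13],[19,0]]
[[5,13],[19,0],[48,13],[49,0]]
[[5,13],[19,0],[48,13],[49,0]]
[[4,15],[18,13],[19,0],[48,13],[49,0]]
[[4,15],[18,13],[19,0],[33,15],[36,0],[48,13],[49,0]]
[[4,15],[18,13],[19,0],[29,20],[34,15],[36,0],[48,13],[49,0]]
[[4,15],[18,13],[19,0],[25,6],[26,0],[29,20],[34,15],[36,0],[48,13],[49,0]]
[[4,15],[18,13],[19,0],[25,6],[26,0],[29,20],[34,15],[36,0],[40,6],[41,0],[48,13],[49,0]]
[[4,15],[18,13],[19,0],[25,6],[26,0],[29,20],[34,15],[36,5],[40,6],[41,0],[48,13],[49,0]]
[[4,15],[18,13],[19,0],[25,6],[26,0],[29,20],[34,15],[36,5],[40,6],[41,0],[47,10],[48,13],[49,0]]
[[4,15],[18,13],[19,0],[25,6],[26,0],[29,20],[34,15],[36,5],[40,6],[41,5],[47,10],[48,13],[49,0]]
[[4,15],[18,13],[19,20],[34,15],[36,5],[40,6],[41,5],[47,10],[48,13],[49,0]]
[[4,15],[18,13],[19,20],[34,15],[36,5],[40,6],[41,15],[48,13],[49,0]]
[[4,15],[16,20],[18,13],[19,20],[34,15],[36,5],[40,6],[41,15],[48,13],[49,0]]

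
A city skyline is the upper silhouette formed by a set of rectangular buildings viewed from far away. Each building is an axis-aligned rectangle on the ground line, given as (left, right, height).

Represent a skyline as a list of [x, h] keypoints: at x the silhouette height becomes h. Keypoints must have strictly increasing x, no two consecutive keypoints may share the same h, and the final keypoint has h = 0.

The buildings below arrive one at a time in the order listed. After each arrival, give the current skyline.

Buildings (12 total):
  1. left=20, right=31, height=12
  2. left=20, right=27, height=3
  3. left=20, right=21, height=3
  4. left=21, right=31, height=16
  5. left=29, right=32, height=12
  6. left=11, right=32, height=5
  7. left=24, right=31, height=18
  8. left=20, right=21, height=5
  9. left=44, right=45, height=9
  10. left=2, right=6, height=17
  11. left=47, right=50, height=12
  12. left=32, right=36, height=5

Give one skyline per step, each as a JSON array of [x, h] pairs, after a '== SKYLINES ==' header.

== SKYLINES ==
[[20,12],[31,0]]
[[20,12],[31,0]]
[[20,12],[31,0]]
[[20,12],[21,16],[31,0]]
[[20,12],[21,16],[31,12],[32,0]]
[[11,5],[20,12],[21,16],[31,12],[32,0]]
[[11,5],[20,12],[21,16],[24,18],[31,12],[32,0]]
[[11,5],[20,12],[21,16],[24,18],[31,12],[32,0]]
[[11,5],[20,12],[21,16],[24,18],[31,12],[32,0],[44,9],[45,0]]
[[2,17],[6,0],[11,5],[20,12],[21,16],[24,18],[31,12],[32,0],[44,9],[45,0]]
[[2,17],[6,0],[11,5],[20,12],[21,16],[24,18],[31,12],[32,0],[44,9],[45,0],[47,12],[50,0]]
[[2,17],[6,0],[11,5],[20,12],[21,16],[24,18],[31,12],[32,5],[36,0],[44,9],[45,0],[47,12],[50,0]]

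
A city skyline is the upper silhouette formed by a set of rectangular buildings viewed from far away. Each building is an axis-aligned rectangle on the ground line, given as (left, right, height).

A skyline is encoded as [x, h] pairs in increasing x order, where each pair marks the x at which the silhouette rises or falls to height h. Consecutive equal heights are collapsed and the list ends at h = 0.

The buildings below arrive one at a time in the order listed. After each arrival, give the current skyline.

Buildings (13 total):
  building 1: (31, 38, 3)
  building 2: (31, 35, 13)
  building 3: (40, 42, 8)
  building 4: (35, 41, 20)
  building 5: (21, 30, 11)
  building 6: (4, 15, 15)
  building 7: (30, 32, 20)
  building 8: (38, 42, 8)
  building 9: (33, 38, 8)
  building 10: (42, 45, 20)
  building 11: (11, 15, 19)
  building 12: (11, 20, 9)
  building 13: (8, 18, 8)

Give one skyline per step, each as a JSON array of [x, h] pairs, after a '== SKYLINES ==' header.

== SKYLINES ==
[[31,3],[38,0]]
[[31,13],[35,3],[38,0]]
[[31,13],[35,3],[38,0],[40,8],[42,0]]
[[31,13],[35,20],[41,8],[42,0]]
[[21,11],[30,0],[31,13],[35,20],[41,8],[42,0]]
[[4,15],[15,0],[21,11],[30,0],[31,13],[35,20],[41,8],[42,0]]
[[4,15],[15,0],[21,11],[30,20],[32,13],[35,20],[41,8],[42,0]]
[[4,15],[15,0],[21,11],[30,20],[32,13],[35,20],[41,8],[42,0]]
[[4,15],[15,0],[21,11],[30,20],[32,13],[35,20],[41,8],[42,0]]
[[4,15],[15,0],[21,11],[30,20],[32,13],[35,20],[41,8],[42,20],[45,0]]
[[4,15],[11,19],[15,0],[21,11],[30,20],[32,13],[35,20],[41,8],[42,20],[45,0]]
[[4,15],[11,19],[15,9],[20,0],[21,11],[30,20],[32,13],[35,20],[41,8],[42,20],[45,0]]
[[4,15],[11,19],[15,9],[20,0],[21,11],[30,20],[32,13],[35,20],[41,8],[42,20],[45,0]]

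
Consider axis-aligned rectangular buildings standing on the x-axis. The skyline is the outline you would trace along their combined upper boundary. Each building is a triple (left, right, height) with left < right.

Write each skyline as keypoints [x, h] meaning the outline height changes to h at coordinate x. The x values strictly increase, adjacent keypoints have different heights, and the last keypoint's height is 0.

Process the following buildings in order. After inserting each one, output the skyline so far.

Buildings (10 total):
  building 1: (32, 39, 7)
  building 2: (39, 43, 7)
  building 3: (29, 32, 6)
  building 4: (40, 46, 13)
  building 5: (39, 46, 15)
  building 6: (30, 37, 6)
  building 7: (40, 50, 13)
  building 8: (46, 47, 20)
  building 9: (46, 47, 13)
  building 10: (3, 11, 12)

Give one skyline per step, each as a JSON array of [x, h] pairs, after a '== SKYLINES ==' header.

== SKYLINES ==
[[32,7],[39,0]]
[[32,7],[43,0]]
[[29,6],[32,7],[43,0]]
[[29,6],[32,7],[40,13],[46,0]]
[[29,6],[32,7],[39,15],[46,0]]
[[29,6],[32,7],[39,15],[46,0]]
[[29,6],[32,7],[39,15],[46,13],[50,0]]
[[29,6],[32,7],[39,15],[46,20],[47,13],[50,0]]
[[29,6],[32,7],[39,15],[46,20],[47,13],[50,0]]
[[3,12],[11,0],[29,6],[32,7],[39,15],[46,20],[47,13],[50,0]]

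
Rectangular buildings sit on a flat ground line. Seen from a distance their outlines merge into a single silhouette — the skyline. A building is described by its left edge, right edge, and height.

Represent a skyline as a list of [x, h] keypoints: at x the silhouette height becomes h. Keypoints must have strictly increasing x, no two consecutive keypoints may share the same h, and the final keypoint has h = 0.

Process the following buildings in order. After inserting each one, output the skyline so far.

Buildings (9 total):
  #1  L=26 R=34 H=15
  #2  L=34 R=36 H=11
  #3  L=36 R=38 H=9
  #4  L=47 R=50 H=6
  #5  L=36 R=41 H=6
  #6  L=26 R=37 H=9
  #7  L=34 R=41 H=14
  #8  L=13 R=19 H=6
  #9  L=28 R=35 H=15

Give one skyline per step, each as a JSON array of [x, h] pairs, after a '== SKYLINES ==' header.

== SKYLINES ==
[[26,15],[34,0]]
[[26,15],[34,11],[36,0]]
[[26,15],[34,11],[36,9],[38,0]]
[[26,15],[34,11],[36,9],[38,0],[47,6],[50,0]]
[[26,15],[34,11],[36,9],[38,6],[41,0],[47,6],[50,0]]
[[26,15],[34,11],[36,9],[38,6],[41,0],[47,6],[50,0]]
[[26,15],[34,14],[41,0],[47,6],[50,0]]
[[13,6],[19,0],[26,15],[34,14],[41,0],[47,6],[50,0]]
[[13,6],[19,0],[26,15],[35,14],[41,0],[47,6],[50,0]]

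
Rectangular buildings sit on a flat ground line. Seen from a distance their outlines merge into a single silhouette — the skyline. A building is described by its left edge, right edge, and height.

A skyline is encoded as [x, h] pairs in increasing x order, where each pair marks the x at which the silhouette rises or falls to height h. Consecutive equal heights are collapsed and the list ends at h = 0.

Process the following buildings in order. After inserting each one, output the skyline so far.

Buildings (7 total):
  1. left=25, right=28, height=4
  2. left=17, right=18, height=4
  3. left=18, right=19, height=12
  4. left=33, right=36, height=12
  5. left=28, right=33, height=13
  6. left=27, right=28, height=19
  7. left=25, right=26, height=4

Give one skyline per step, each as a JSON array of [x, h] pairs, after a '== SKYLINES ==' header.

== SKYLINES ==
[[25,4],[28,0]]
[[17,4],[18,0],[25,4],[28,0]]
[[17,4],[18,12],[19,0],[25,4],[28,0]]
[[17,4],[18,12],[19,0],[25,4],[28,0],[33,12],[36,0]]
[[17,4],[18,12],[19,0],[25,4],[28,13],[33,12],[36,0]]
[[17,4],[18,12],[19,0],[25,4],[27,19],[28,13],[33,12],[36,0]]
[[17,4],[18,12],[19,0],[25,4],[27,19],[28,13],[33,12],[36,0]]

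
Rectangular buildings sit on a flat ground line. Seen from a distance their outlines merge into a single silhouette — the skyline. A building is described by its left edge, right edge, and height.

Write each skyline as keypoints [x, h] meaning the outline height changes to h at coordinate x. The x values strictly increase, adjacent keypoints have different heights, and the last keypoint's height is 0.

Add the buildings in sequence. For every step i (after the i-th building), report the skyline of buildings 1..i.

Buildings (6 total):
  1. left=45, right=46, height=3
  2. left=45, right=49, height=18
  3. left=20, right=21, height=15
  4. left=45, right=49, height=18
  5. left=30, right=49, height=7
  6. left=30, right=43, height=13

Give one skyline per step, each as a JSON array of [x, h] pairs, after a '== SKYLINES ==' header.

== SKYLINES ==
[[45,3],[46,0]]
[[45,18],[49,0]]
[[20,15],[21,0],[45,18],[49,0]]
[[20,15],[21,0],[45,18],[49,0]]
[[20,15],[21,0],[30,7],[45,18],[49,0]]
[[20,15],[21,0],[30,13],[43,7],[45,18],[49,0]]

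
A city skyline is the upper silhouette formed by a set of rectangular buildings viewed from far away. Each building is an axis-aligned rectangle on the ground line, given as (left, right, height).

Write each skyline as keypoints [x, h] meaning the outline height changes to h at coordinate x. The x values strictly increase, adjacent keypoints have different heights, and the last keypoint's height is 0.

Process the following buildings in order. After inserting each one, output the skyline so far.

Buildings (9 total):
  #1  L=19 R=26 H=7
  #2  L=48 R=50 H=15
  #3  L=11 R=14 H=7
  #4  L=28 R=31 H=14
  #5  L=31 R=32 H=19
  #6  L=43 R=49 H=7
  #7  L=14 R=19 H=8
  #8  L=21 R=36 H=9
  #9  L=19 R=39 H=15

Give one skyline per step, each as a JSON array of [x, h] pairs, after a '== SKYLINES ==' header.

== SKYLINES ==
[[19,7],[26,0]]
[[19,7],[26,0],[48,15],[50,0]]
[[11,7],[14,0],[19,7],[26,0],[48,15],[50,0]]
[[11,7],[14,0],[19,7],[26,0],[28,14],[31,0],[48,15],[50,0]]
[[11,7],[14,0],[19,7],[26,0],[28,14],[31,19],[32,0],[48,15],[50,0]]
[[11,7],[14,0],[19,7],[26,0],[28,14],[31,19],[32,0],[43,7],[48,15],[50,0]]
[[11,7],[14,8],[19,7],[26,0],[28,14],[31,19],[32,0],[43,7],[48,15],[50,0]]
[[11,7],[14,8],[19,7],[21,9],[28,14],[31,19],[32,9],[36,0],[43,7],[48,15],[50,0]]
[[11,7],[14,8],[19,15],[31,19],[32,15],[39,0],[43,7],[48,15],[50,0]]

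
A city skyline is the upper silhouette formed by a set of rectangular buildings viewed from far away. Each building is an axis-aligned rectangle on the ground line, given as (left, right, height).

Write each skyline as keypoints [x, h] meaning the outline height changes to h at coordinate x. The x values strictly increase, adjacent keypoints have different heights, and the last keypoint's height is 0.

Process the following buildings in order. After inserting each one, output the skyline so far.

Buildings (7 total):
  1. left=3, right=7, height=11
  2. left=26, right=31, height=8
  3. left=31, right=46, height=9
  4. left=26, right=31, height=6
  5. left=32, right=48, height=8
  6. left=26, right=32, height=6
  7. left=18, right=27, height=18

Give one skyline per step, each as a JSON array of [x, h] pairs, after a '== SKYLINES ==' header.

== SKYLINES ==
[[3,11],[7,0]]
[[3,11],[7,0],[26,8],[31,0]]
[[3,11],[7,0],[26,8],[31,9],[46,0]]
[[3,11],[7,0],[26,8],[31,9],[46,0]]
[[3,11],[7,0],[26,8],[31,9],[46,8],[48,0]]
[[3,11],[7,0],[26,8],[31,9],[46,8],[48,0]]
[[3,11],[7,0],[18,18],[27,8],[31,9],[46,8],[48,0]]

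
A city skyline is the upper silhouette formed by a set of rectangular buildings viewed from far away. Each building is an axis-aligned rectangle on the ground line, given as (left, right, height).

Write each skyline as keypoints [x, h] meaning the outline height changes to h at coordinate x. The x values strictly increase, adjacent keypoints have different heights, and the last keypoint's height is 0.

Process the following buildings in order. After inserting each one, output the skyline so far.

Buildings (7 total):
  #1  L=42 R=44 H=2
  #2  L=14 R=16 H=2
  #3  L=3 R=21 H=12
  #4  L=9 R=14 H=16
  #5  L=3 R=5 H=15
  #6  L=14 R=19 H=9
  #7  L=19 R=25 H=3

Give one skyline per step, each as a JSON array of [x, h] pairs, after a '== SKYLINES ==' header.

== SKYLINES ==
[[42,2],[44,0]]
[[14,2],[16,0],[42,2],[44,0]]
[[3,12],[21,0],[42,2],[44,0]]
[[3,12],[9,16],[14,12],[21,0],[42,2],[44,0]]
[[3,15],[5,12],[9,16],[14,12],[21,0],[42,2],[44,0]]
[[3,15],[5,12],[9,16],[14,12],[21,0],[42,2],[44,0]]
[[3,15],[5,12],[9,16],[14,12],[21,3],[25,0],[42,2],[44,0]]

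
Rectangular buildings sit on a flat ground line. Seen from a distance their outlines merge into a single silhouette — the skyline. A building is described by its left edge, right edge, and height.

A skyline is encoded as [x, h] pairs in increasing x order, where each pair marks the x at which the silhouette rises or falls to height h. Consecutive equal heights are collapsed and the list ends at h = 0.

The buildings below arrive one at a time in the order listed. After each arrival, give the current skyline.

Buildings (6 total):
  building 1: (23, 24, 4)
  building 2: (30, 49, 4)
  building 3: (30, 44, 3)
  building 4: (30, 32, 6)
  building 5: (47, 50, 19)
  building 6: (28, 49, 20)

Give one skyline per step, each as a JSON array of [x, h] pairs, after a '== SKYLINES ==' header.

== SKYLINES ==
[[23,4],[24,0]]
[[23,4],[24,0],[30,4],[49,0]]
[[23,4],[24,0],[30,4],[49,0]]
[[23,4],[24,0],[30,6],[32,4],[49,0]]
[[23,4],[24,0],[30,6],[32,4],[47,19],[50,0]]
[[23,4],[24,0],[28,20],[49,19],[50,0]]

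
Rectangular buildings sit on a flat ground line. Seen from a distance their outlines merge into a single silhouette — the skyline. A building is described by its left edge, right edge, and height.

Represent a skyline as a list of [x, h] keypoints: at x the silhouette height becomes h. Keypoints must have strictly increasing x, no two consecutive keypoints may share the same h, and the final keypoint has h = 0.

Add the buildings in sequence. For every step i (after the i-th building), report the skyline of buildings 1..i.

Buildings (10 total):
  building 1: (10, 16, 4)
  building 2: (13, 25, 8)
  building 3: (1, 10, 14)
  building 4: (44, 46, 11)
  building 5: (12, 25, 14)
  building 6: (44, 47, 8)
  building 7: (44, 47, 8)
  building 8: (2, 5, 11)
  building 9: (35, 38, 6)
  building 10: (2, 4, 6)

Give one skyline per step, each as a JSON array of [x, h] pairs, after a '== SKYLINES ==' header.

== SKYLINES ==
[[10,4],[16,0]]
[[10,4],[13,8],[25,0]]
[[1,14],[10,4],[13,8],[25,0]]
[[1,14],[10,4],[13,8],[25,0],[44,11],[46,0]]
[[1,14],[10,4],[12,14],[25,0],[44,11],[46,0]]
[[1,14],[10,4],[12,14],[25,0],[44,11],[46,8],[47,0]]
[[1,14],[10,4],[12,14],[25,0],[44,11],[46,8],[47,0]]
[[1,14],[10,4],[12,14],[25,0],[44,11],[46,8],[47,0]]
[[1,14],[10,4],[12,14],[25,0],[35,6],[38,0],[44,11],[46,8],[47,0]]
[[1,14],[10,4],[12,14],[25,0],[35,6],[38,0],[44,11],[46,8],[47,0]]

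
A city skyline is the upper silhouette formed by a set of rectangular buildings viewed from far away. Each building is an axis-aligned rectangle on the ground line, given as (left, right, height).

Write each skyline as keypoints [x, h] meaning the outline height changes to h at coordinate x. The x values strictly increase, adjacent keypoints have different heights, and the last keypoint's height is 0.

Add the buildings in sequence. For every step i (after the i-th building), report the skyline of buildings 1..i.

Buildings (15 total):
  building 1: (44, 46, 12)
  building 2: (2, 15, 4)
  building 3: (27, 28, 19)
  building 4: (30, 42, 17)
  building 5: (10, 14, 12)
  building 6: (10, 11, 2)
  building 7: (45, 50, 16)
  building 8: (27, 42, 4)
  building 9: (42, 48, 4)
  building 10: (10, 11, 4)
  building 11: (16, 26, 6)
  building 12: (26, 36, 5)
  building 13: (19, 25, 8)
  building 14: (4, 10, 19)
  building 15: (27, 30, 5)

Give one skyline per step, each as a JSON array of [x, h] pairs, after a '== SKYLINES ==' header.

== SKYLINES ==
[[44,12],[46,0]]
[[2,4],[15,0],[44,12],[46,0]]
[[2,4],[15,0],[27,19],[28,0],[44,12],[46,0]]
[[2,4],[15,0],[27,19],[28,0],[30,17],[42,0],[44,12],[46,0]]
[[2,4],[10,12],[14,4],[15,0],[27,19],[28,0],[30,17],[42,0],[44,12],[46,0]]
[[2,4],[10,12],[14,4],[15,0],[27,19],[28,0],[30,17],[42,0],[44,12],[46,0]]
[[2,4],[10,12],[14,4],[15,0],[27,19],[28,0],[30,17],[42,0],[44,12],[45,16],[50,0]]
[[2,4],[10,12],[14,4],[15,0],[27,19],[28,4],[30,17],[42,0],[44,12],[45,16],[50,0]]
[[2,4],[10,12],[14,4],[15,0],[27,19],[28,4],[30,17],[42,4],[44,12],[45,16],[50,0]]
[[2,4],[10,12],[14,4],[15,0],[27,19],[28,4],[30,17],[42,4],[44,12],[45,16],[50,0]]
[[2,4],[10,12],[14,4],[15,0],[16,6],[26,0],[27,19],[28,4],[30,17],[42,4],[44,12],[45,16],[50,0]]
[[2,4],[10,12],[14,4],[15,0],[16,6],[26,5],[27,19],[28,5],[30,17],[42,4],[44,12],[45,16],[50,0]]
[[2,4],[10,12],[14,4],[15,0],[16,6],[19,8],[25,6],[26,5],[27,19],[28,5],[30,17],[42,4],[44,12],[45,16],[50,0]]
[[2,4],[4,19],[10,12],[14,4],[15,0],[16,6],[19,8],[25,6],[26,5],[27,19],[28,5],[30,17],[42,4],[44,12],[45,16],[50,0]]
[[2,4],[4,19],[10,12],[14,4],[15,0],[16,6],[19,8],[25,6],[26,5],[27,19],[28,5],[30,17],[42,4],[44,12],[45,16],[50,0]]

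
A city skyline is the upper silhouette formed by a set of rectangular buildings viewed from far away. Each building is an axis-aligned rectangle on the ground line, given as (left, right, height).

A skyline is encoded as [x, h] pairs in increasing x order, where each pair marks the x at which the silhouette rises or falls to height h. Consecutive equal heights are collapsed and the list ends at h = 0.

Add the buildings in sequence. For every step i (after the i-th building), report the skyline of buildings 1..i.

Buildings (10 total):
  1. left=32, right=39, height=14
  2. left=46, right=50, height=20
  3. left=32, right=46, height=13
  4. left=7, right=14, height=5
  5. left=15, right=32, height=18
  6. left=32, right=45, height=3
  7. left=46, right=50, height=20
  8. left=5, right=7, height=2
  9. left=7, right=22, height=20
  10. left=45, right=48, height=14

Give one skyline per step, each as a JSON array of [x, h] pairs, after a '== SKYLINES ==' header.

== SKYLINES ==
[[32,14],[39,0]]
[[32,14],[39,0],[46,20],[50,0]]
[[32,14],[39,13],[46,20],[50,0]]
[[7,5],[14,0],[32,14],[39,13],[46,20],[50,0]]
[[7,5],[14,0],[15,18],[32,14],[39,13],[46,20],[50,0]]
[[7,5],[14,0],[15,18],[32,14],[39,13],[46,20],[50,0]]
[[7,5],[14,0],[15,18],[32,14],[39,13],[46,20],[50,0]]
[[5,2],[7,5],[14,0],[15,18],[32,14],[39,13],[46,20],[50,0]]
[[5,2],[7,20],[22,18],[32,14],[39,13],[46,20],[50,0]]
[[5,2],[7,20],[22,18],[32,14],[39,13],[45,14],[46,20],[50,0]]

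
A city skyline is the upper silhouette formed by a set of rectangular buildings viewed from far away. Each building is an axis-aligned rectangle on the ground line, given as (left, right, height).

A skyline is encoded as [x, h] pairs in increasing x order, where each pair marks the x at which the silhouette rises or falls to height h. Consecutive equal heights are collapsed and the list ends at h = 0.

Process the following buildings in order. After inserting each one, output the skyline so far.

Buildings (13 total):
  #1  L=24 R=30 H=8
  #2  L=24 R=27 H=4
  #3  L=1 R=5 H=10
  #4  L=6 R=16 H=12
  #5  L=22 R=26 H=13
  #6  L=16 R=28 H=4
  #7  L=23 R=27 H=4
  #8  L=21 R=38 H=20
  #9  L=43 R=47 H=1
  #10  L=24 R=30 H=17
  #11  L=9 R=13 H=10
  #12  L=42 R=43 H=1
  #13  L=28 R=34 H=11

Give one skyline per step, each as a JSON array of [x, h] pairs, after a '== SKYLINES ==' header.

== SKYLINES ==
[[24,8],[30,0]]
[[24,8],[30,0]]
[[1,10],[5,0],[24,8],[30,0]]
[[1,10],[5,0],[6,12],[16,0],[24,8],[30,0]]
[[1,10],[5,0],[6,12],[16,0],[22,13],[26,8],[30,0]]
[[1,10],[5,0],[6,12],[16,4],[22,13],[26,8],[30,0]]
[[1,10],[5,0],[6,12],[16,4],[22,13],[26,8],[30,0]]
[[1,10],[5,0],[6,12],[16,4],[21,20],[38,0]]
[[1,10],[5,0],[6,12],[16,4],[21,20],[38,0],[43,1],[47,0]]
[[1,10],[5,0],[6,12],[16,4],[21,20],[38,0],[43,1],[47,0]]
[[1,10],[5,0],[6,12],[16,4],[21,20],[38,0],[43,1],[47,0]]
[[1,10],[5,0],[6,12],[16,4],[21,20],[38,0],[42,1],[47,0]]
[[1,10],[5,0],[6,12],[16,4],[21,20],[38,0],[42,1],[47,0]]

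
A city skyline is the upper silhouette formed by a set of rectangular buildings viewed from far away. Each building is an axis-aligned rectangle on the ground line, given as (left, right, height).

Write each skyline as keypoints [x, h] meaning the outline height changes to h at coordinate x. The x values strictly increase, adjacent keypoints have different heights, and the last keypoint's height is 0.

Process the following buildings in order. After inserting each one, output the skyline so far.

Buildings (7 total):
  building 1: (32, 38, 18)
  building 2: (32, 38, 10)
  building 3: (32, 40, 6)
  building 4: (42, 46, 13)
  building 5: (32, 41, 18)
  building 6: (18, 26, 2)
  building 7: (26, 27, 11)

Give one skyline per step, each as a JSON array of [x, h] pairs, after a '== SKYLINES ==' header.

== SKYLINES ==
[[32,18],[38,0]]
[[32,18],[38,0]]
[[32,18],[38,6],[40,0]]
[[32,18],[38,6],[40,0],[42,13],[46,0]]
[[32,18],[41,0],[42,13],[46,0]]
[[18,2],[26,0],[32,18],[41,0],[42,13],[46,0]]
[[18,2],[26,11],[27,0],[32,18],[41,0],[42,13],[46,0]]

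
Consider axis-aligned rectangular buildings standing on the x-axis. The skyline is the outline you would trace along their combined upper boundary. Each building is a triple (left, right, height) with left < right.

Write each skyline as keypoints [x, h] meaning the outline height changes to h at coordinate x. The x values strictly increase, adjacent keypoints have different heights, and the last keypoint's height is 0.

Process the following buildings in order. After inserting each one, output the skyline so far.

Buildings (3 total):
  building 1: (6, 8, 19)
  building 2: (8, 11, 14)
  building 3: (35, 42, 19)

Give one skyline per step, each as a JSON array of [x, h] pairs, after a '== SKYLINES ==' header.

== SKYLINES ==
[[6,19],[8,0]]
[[6,19],[8,14],[11,0]]
[[6,19],[8,14],[11,0],[35,19],[42,0]]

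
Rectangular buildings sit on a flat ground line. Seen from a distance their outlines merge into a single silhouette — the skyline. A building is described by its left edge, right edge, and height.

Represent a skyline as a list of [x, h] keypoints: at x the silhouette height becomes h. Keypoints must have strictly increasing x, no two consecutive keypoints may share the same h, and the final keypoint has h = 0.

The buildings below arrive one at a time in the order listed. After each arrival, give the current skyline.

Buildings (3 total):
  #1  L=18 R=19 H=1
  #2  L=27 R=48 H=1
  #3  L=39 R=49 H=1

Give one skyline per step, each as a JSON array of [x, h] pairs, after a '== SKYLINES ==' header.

== SKYLINES ==
[[18,1],[19,0]]
[[18,1],[19,0],[27,1],[48,0]]
[[18,1],[19,0],[27,1],[49,0]]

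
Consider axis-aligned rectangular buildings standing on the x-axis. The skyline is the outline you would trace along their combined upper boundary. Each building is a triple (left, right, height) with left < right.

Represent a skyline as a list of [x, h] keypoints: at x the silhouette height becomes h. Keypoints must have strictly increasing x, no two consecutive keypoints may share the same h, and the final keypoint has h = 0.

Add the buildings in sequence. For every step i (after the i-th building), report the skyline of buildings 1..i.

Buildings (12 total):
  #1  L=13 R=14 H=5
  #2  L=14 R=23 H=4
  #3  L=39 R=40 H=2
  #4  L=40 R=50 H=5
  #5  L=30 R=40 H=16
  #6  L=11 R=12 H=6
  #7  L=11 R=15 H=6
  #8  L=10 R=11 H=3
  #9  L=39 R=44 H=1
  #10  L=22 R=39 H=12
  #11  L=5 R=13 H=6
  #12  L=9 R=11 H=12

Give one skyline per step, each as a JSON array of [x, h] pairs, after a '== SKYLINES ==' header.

== SKYLINES ==
[[13,5],[14,0]]
[[13,5],[14,4],[23,0]]
[[13,5],[14,4],[23,0],[39,2],[40,0]]
[[13,5],[14,4],[23,0],[39,2],[40,5],[50,0]]
[[13,5],[14,4],[23,0],[30,16],[40,5],[50,0]]
[[11,6],[12,0],[13,5],[14,4],[23,0],[30,16],[40,5],[50,0]]
[[11,6],[15,4],[23,0],[30,16],[40,5],[50,0]]
[[10,3],[11,6],[15,4],[23,0],[30,16],[40,5],[50,0]]
[[10,3],[11,6],[15,4],[23,0],[30,16],[40,5],[50,0]]
[[10,3],[11,6],[15,4],[22,12],[30,16],[40,5],[50,0]]
[[5,6],[15,4],[22,12],[30,16],[40,5],[50,0]]
[[5,6],[9,12],[11,6],[15,4],[22,12],[30,16],[40,5],[50,0]]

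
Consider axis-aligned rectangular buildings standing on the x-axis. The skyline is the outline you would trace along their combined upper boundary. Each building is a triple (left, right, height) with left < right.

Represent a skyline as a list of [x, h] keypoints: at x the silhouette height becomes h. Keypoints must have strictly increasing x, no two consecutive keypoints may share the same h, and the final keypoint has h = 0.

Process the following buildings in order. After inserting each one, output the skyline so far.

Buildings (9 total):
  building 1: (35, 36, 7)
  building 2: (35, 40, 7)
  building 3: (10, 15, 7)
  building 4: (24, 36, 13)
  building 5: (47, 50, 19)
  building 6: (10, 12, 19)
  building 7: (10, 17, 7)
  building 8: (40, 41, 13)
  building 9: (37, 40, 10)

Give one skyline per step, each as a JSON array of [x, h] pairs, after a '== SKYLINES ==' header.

== SKYLINES ==
[[35,7],[36,0]]
[[35,7],[40,0]]
[[10,7],[15,0],[35,7],[40,0]]
[[10,7],[15,0],[24,13],[36,7],[40,0]]
[[10,7],[15,0],[24,13],[36,7],[40,0],[47,19],[50,0]]
[[10,19],[12,7],[15,0],[24,13],[36,7],[40,0],[47,19],[50,0]]
[[10,19],[12,7],[17,0],[24,13],[36,7],[40,0],[47,19],[50,0]]
[[10,19],[12,7],[17,0],[24,13],[36,7],[40,13],[41,0],[47,19],[50,0]]
[[10,19],[12,7],[17,0],[24,13],[36,7],[37,10],[40,13],[41,0],[47,19],[50,0]]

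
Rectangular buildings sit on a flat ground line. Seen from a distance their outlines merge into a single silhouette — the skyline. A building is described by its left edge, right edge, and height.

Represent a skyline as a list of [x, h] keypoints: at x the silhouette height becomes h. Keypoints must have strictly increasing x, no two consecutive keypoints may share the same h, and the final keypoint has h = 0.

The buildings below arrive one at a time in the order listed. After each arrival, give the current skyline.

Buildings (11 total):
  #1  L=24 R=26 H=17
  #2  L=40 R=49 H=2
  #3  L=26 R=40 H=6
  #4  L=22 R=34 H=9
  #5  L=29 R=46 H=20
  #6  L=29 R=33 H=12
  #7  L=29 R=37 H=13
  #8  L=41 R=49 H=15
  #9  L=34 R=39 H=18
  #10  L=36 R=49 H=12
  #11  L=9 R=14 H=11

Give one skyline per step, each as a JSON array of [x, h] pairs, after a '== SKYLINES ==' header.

== SKYLINES ==
[[24,17],[26,0]]
[[24,17],[26,0],[40,2],[49,0]]
[[24,17],[26,6],[40,2],[49,0]]
[[22,9],[24,17],[26,9],[34,6],[40,2],[49,0]]
[[22,9],[24,17],[26,9],[29,20],[46,2],[49,0]]
[[22,9],[24,17],[26,9],[29,20],[46,2],[49,0]]
[[22,9],[24,17],[26,9],[29,20],[46,2],[49,0]]
[[22,9],[24,17],[26,9],[29,20],[46,15],[49,0]]
[[22,9],[24,17],[26,9],[29,20],[46,15],[49,0]]
[[22,9],[24,17],[26,9],[29,20],[46,15],[49,0]]
[[9,11],[14,0],[22,9],[24,17],[26,9],[29,20],[46,15],[49,0]]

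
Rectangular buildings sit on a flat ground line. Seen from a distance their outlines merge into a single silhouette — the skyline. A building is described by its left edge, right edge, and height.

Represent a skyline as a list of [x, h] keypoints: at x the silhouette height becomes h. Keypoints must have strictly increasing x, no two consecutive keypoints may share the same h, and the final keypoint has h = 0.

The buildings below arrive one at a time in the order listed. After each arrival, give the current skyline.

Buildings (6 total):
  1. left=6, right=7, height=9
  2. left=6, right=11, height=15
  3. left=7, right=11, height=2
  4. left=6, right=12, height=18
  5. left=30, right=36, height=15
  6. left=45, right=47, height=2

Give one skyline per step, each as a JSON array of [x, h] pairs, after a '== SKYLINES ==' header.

== SKYLINES ==
[[6,9],[7,0]]
[[6,15],[11,0]]
[[6,15],[11,0]]
[[6,18],[12,0]]
[[6,18],[12,0],[30,15],[36,0]]
[[6,18],[12,0],[30,15],[36,0],[45,2],[47,0]]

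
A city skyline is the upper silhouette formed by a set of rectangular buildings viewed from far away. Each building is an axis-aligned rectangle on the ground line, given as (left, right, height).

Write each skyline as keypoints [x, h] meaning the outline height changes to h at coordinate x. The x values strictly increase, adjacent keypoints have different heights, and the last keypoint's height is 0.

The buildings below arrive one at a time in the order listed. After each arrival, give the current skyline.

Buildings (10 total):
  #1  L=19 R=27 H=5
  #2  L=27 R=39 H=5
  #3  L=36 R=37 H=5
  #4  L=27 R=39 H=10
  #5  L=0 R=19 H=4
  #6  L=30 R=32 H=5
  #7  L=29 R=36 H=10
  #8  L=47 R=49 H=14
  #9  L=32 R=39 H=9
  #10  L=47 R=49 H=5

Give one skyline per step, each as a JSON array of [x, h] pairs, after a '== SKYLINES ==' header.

== SKYLINES ==
[[19,5],[27,0]]
[[19,5],[39,0]]
[[19,5],[39,0]]
[[19,5],[27,10],[39,0]]
[[0,4],[19,5],[27,10],[39,0]]
[[0,4],[19,5],[27,10],[39,0]]
[[0,4],[19,5],[27,10],[39,0]]
[[0,4],[19,5],[27,10],[39,0],[47,14],[49,0]]
[[0,4],[19,5],[27,10],[39,0],[47,14],[49,0]]
[[0,4],[19,5],[27,10],[39,0],[47,14],[49,0]]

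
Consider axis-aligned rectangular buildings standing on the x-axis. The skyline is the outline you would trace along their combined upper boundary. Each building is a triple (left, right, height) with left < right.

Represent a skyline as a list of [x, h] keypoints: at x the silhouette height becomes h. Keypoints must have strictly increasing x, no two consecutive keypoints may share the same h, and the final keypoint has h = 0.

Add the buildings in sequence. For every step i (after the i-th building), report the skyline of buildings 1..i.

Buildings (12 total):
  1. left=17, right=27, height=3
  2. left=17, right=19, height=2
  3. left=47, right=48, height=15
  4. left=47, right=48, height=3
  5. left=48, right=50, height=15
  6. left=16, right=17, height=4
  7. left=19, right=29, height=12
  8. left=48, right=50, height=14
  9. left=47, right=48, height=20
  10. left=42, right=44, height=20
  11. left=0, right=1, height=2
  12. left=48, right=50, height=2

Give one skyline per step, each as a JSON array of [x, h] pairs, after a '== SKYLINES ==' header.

== SKYLINES ==
[[17,3],[27,0]]
[[17,3],[27,0]]
[[17,3],[27,0],[47,15],[48,0]]
[[17,3],[27,0],[47,15],[48,0]]
[[17,3],[27,0],[47,15],[50,0]]
[[16,4],[17,3],[27,0],[47,15],[50,0]]
[[16,4],[17,3],[19,12],[29,0],[47,15],[50,0]]
[[16,4],[17,3],[19,12],[29,0],[47,15],[50,0]]
[[16,4],[17,3],[19,12],[29,0],[47,20],[48,15],[50,0]]
[[16,4],[17,3],[19,12],[29,0],[42,20],[44,0],[47,20],[48,15],[50,0]]
[[0,2],[1,0],[16,4],[17,3],[19,12],[29,0],[42,20],[44,0],[47,20],[48,15],[50,0]]
[[0,2],[1,0],[16,4],[17,3],[19,12],[29,0],[42,20],[44,0],[47,20],[48,15],[50,0]]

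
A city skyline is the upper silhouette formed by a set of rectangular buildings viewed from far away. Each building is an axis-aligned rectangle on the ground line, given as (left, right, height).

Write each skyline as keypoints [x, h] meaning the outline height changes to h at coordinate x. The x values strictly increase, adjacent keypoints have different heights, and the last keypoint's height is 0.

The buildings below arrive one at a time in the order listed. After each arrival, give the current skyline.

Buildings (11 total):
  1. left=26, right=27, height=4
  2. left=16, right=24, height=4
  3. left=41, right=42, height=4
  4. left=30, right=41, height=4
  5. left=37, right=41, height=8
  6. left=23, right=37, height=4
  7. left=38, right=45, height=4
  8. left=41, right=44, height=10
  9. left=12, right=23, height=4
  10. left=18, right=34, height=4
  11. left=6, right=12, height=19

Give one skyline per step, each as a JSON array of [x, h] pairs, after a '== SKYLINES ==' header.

== SKYLINES ==
[[26,4],[27,0]]
[[16,4],[24,0],[26,4],[27,0]]
[[16,4],[24,0],[26,4],[27,0],[41,4],[42,0]]
[[16,4],[24,0],[26,4],[27,0],[30,4],[42,0]]
[[16,4],[24,0],[26,4],[27,0],[30,4],[37,8],[41,4],[42,0]]
[[16,4],[37,8],[41,4],[42,0]]
[[16,4],[37,8],[41,4],[45,0]]
[[16,4],[37,8],[41,10],[44,4],[45,0]]
[[12,4],[37,8],[41,10],[44,4],[45,0]]
[[12,4],[37,8],[41,10],[44,4],[45,0]]
[[6,19],[12,4],[37,8],[41,10],[44,4],[45,0]]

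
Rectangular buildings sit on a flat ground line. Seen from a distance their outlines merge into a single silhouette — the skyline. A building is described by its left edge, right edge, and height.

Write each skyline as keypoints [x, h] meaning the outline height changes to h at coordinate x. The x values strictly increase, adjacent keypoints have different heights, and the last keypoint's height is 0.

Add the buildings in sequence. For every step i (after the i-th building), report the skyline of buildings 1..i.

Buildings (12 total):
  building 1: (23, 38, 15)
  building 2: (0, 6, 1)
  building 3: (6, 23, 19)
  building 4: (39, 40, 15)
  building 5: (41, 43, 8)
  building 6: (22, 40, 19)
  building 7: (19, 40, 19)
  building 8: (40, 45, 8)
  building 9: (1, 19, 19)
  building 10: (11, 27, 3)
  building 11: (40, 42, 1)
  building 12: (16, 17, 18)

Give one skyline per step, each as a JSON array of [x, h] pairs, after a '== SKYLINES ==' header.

== SKYLINES ==
[[23,15],[38,0]]
[[0,1],[6,0],[23,15],[38,0]]
[[0,1],[6,19],[23,15],[38,0]]
[[0,1],[6,19],[23,15],[38,0],[39,15],[40,0]]
[[0,1],[6,19],[23,15],[38,0],[39,15],[40,0],[41,8],[43,0]]
[[0,1],[6,19],[40,0],[41,8],[43,0]]
[[0,1],[6,19],[40,0],[41,8],[43,0]]
[[0,1],[6,19],[40,8],[45,0]]
[[0,1],[1,19],[40,8],[45,0]]
[[0,1],[1,19],[40,8],[45,0]]
[[0,1],[1,19],[40,8],[45,0]]
[[0,1],[1,19],[40,8],[45,0]]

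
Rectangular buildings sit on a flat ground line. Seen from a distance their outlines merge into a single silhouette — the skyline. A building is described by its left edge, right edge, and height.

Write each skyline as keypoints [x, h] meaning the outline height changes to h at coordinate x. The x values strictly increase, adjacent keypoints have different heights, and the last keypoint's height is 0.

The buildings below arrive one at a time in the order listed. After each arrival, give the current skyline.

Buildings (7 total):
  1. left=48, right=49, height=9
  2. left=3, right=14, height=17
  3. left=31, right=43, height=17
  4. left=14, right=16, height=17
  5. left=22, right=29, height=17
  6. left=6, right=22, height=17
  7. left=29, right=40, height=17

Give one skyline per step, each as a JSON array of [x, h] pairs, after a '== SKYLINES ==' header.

== SKYLINES ==
[[48,9],[49,0]]
[[3,17],[14,0],[48,9],[49,0]]
[[3,17],[14,0],[31,17],[43,0],[48,9],[49,0]]
[[3,17],[16,0],[31,17],[43,0],[48,9],[49,0]]
[[3,17],[16,0],[22,17],[29,0],[31,17],[43,0],[48,9],[49,0]]
[[3,17],[29,0],[31,17],[43,0],[48,9],[49,0]]
[[3,17],[43,0],[48,9],[49,0]]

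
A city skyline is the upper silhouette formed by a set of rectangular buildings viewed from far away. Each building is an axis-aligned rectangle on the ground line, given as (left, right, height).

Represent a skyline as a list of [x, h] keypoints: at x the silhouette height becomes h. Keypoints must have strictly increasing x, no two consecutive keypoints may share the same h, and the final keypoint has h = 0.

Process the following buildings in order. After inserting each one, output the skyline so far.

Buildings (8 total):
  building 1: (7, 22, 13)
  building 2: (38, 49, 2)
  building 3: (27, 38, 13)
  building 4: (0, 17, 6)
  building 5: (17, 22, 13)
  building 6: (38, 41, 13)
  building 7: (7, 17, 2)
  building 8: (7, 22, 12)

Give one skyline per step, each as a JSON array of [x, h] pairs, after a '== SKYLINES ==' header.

== SKYLINES ==
[[7,13],[22,0]]
[[7,13],[22,0],[38,2],[49,0]]
[[7,13],[22,0],[27,13],[38,2],[49,0]]
[[0,6],[7,13],[22,0],[27,13],[38,2],[49,0]]
[[0,6],[7,13],[22,0],[27,13],[38,2],[49,0]]
[[0,6],[7,13],[22,0],[27,13],[41,2],[49,0]]
[[0,6],[7,13],[22,0],[27,13],[41,2],[49,0]]
[[0,6],[7,13],[22,0],[27,13],[41,2],[49,0]]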